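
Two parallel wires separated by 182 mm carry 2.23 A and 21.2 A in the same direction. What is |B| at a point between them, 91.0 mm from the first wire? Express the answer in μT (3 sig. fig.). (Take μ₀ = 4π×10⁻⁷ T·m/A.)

B ≈ 41.7 μT

Each long wire gives B = μ₀I/(2πd). Distances are d₁ = 0.091 m and d₂ = 0.091 m.
B₁ = 4.90×10⁻⁶ T, B₂ = 4.66×10⁻⁵ T.
Between parallel currents the two contributions point in opposite directions, so they subtract. B = |B₁ − B₂| = |4.90×10⁻⁶ − 4.66×10⁻⁵| = 4.17×10⁻⁵ T.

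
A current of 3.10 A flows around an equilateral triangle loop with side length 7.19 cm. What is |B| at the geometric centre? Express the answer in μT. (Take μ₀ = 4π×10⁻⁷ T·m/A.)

B ≈ 77.6 μT

Each side is a finite straight segment at perpendicular distance d = a/(2 tan(π/3)) = 0.02076 m from the centre, with end-angles ±π/3.
One side contributes B₁ = (μ₀I/4πd)·2 sin(π/3) = 2.59×10⁻⁵ T.
All 3 sides add in the same direction: B = 3 × 2.59×10⁻⁵ = 7.76×10⁻⁵ T.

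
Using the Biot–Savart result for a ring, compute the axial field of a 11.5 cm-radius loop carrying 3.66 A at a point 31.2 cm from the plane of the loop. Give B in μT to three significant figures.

B ≈ 0.827 μT

On the axis of a circular loop, B = μ₀IR² / [2(R²+z²)^(3/2)].
R² + z² = (0.115)² + (0.312)² = 0.1106 m², and (R²+z²)^(3/2) = 3.68×10⁻² m³.
B = (4π×10⁻⁷ × 3.66 × 0.01323) / (2 × 3.68×10⁻²) = 8.27×10⁻⁷ T.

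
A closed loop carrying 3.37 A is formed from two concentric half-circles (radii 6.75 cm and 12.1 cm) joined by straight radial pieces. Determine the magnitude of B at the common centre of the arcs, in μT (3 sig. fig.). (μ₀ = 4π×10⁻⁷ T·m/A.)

B ≈ 6.93 μT

The radial connectors point toward the centre, so dl × r̂ = 0 and they contribute nothing.
Each semicircle gives μ₀I/(4R): inner arc 1.57×10⁻⁵ T, outer arc 8.75×10⁻⁶ T.
The two arcs carry current in opposite angular senses, so their fields oppose: B = |1.57×10⁻⁵ − 8.75×10⁻⁶| = 6.93×10⁻⁶ T.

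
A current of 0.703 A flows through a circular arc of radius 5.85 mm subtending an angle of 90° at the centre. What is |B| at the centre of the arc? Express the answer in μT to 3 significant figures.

The Biot–Savart field of a circular arc at its centre is B = μ₀Iφ/(4πR), with φ = 1.571 rad.
B = (4π×10⁻⁷ × 0.703 × 1.571) / (4π × 0.00585) = 1.89×10⁻⁵ T.

B ≈ 18.9 μT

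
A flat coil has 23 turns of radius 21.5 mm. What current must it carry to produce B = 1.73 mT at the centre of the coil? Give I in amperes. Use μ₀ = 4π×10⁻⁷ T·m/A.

For an N-turn coil, B = Nμ₀I/(2R) with R = 0.0215 m, so I = 2RB/(Nμ₀) = 2 × 0.0215 × 1.73×10⁻³ / (23 × 4π×10⁻⁷) = 2.57 A.

I ≈ 2.57 A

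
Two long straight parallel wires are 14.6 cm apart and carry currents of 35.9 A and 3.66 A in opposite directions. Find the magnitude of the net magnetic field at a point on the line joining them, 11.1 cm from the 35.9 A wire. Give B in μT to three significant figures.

Each long wire gives B = μ₀I/(2πd). Distances are d₁ = 0.111 m and d₂ = 0.035 m.
B₁ = 6.47×10⁻⁵ T, B₂ = 2.09×10⁻⁵ T.
Between antiparallel currents both contributions point the same way, so they add. B = B₁ + B₂ = 6.47×10⁻⁵ + 2.09×10⁻⁵ = 8.56×10⁻⁵ T.

B ≈ 85.6 μT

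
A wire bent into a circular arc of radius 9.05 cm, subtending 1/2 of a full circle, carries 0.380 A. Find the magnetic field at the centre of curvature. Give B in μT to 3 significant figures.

The Biot–Savart field of a circular arc at its centre is B = μ₀Iφ/(4πR), with φ = 3.142 rad.
B = (4π×10⁻⁷ × 0.380 × 3.142) / (4π × 0.0905) = 1.32×10⁻⁶ T.

B ≈ 1.32 μT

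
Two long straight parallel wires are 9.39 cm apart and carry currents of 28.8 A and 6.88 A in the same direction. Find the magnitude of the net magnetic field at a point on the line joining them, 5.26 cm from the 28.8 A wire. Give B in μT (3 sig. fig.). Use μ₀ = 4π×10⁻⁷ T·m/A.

Each long wire gives B = μ₀I/(2πd). Distances are d₁ = 0.0526 m and d₂ = 0.0413 m.
B₁ = 1.10×10⁻⁴ T, B₂ = 3.33×10⁻⁵ T.
Between parallel currents the two contributions point in opposite directions, so they subtract. B = |B₁ − B₂| = |1.10×10⁻⁴ − 3.33×10⁻⁵| = 7.62×10⁻⁵ T.

B ≈ 76.2 μT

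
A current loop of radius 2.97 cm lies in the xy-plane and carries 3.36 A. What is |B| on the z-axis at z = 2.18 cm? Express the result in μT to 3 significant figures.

B ≈ 37.2 μT

On the axis of a circular loop, B = μ₀IR² / [2(R²+z²)^(3/2)].
R² + z² = (0.0297)² + (0.0218)² = 0.001357 m², and (R²+z²)^(3/2) = 5.00×10⁻⁵ m³.
B = (4π×10⁻⁷ × 3.36 × 0.0008821) / (2 × 5.00×10⁻⁵) = 3.72×10⁻⁵ T.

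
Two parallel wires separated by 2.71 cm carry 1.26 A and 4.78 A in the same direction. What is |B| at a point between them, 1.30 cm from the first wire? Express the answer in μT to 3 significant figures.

Each long wire gives B = μ₀I/(2πd). Distances are d₁ = 0.013 m and d₂ = 0.0141 m.
B₁ = 1.94×10⁻⁵ T, B₂ = 6.78×10⁻⁵ T.
Between parallel currents the two contributions point in opposite directions, so they subtract. B = |B₁ − B₂| = |1.94×10⁻⁵ − 6.78×10⁻⁵| = 4.84×10⁻⁵ T.

B ≈ 48.4 μT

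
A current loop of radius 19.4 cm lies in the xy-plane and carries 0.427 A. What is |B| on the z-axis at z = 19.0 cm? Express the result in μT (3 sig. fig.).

On the axis of a circular loop, B = μ₀IR² / [2(R²+z²)^(3/2)].
R² + z² = (0.194)² + (0.19)² = 0.07374 m², and (R²+z²)^(3/2) = 2.00×10⁻² m³.
B = (4π×10⁻⁷ × 0.427 × 0.03764) / (2 × 2.00×10⁻²) = 5.04×10⁻⁷ T.

B ≈ 0.504 μT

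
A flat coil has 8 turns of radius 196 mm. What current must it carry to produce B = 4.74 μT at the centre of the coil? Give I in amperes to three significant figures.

I ≈ 0.185 A

For an N-turn coil, B = Nμ₀I/(2R) with R = 0.196 m, so I = 2RB/(Nμ₀) = 2 × 0.196 × 4.74×10⁻⁶ / (8 × 4π×10⁻⁷) = 0.185 A.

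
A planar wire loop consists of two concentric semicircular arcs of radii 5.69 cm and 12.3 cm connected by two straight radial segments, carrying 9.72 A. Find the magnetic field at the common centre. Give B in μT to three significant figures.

The radial connectors point toward the centre, so dl × r̂ = 0 and they contribute nothing.
Each semicircle gives μ₀I/(4R): inner arc 5.37×10⁻⁵ T, outer arc 2.48×10⁻⁵ T.
The two arcs carry current in opposite angular senses, so their fields oppose: B = |5.37×10⁻⁵ − 2.48×10⁻⁵| = 2.88×10⁻⁵ T.

B ≈ 28.8 μT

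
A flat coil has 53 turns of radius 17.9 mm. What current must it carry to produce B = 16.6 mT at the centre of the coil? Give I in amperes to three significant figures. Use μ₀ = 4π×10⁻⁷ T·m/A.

For an N-turn coil, B = Nμ₀I/(2R) with R = 0.0179 m, so I = 2RB/(Nμ₀) = 2 × 0.0179 × 1.66×10⁻² / (53 × 4π×10⁻⁷) = 8.92 A.

I ≈ 8.92 A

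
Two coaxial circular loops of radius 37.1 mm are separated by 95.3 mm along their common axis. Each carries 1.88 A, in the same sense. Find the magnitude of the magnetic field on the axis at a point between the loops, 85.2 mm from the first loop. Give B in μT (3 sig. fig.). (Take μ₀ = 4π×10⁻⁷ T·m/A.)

Each loop contributes B = μ₀IR²/[2(R²+z²)^(3/2)] on the axis, with z measured from that loop.
Loop 1 (z = 0.0852 m): B₁ = 2.03×10⁻⁶ T. Loop 2 (z = 0.0101 m): B₂ = 2.86×10⁻⁵ T.
The fields add: B = B₁ + B₂ = 3.06×10⁻⁵ T.

B ≈ 30.6 μT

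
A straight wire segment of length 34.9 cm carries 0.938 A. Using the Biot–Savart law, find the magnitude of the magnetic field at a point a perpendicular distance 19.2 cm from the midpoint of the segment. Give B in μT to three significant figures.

For a finite straight segment, B = (μ₀I/4πd)(sinθ₁ + sinθ₂), where θ₁, θ₂ are the angles from the perpendicular to each end.
The perpendicular from the point meets the wire at its midpoint, so each end is L/2 = 0.1745 m away along the wire.
sinθ₁ = 0.1745/√(0.1745²+0.192²) = 0.6726; sinθ₂ = 0.1745/√(0.1745²+0.192²) = 0.6726.
B = (4π×10⁻⁷ × 0.938) / (4π × 0.192) × (0.6726 + 0.6726) = 6.57×10⁻⁷ T.

B ≈ 0.657 μT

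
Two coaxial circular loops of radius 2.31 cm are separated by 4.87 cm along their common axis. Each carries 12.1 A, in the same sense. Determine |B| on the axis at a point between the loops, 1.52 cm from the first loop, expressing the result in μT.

Each loop contributes B = μ₀IR²/[2(R²+z²)^(3/2)] on the axis, with z measured from that loop.
Loop 1 (z = 0.0152 m): B₁ = 1.92×10⁻⁴ T. Loop 2 (z = 0.0335 m): B₂ = 6.02×10⁻⁵ T.
The fields add: B = B₁ + B₂ = 2.52×10⁻⁴ T.

B ≈ 252 μT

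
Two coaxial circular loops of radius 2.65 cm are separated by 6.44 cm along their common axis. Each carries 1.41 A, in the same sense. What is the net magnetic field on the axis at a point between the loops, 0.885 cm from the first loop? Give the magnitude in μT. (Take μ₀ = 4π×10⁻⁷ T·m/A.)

Each loop contributes B = μ₀IR²/[2(R²+z²)^(3/2)] on the axis, with z measured from that loop.
Loop 1 (z = 0.00885 m): B₁ = 2.85×10⁻⁵ T. Loop 2 (z = 0.05555 m): B₂ = 2.67×10⁻⁶ T.
The fields add: B = B₁ + B₂ = 3.12×10⁻⁵ T.

B ≈ 31.2 μT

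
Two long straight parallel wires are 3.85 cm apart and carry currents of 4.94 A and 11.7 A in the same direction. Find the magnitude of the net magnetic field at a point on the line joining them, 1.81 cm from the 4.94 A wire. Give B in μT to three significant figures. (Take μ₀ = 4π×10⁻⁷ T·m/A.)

Each long wire gives B = μ₀I/(2πd). Distances are d₁ = 0.0181 m and d₂ = 0.0204 m.
B₁ = 5.46×10⁻⁵ T, B₂ = 1.15×10⁻⁴ T.
Between parallel currents the two contributions point in opposite directions, so they subtract. B = |B₁ − B₂| = |5.46×10⁻⁵ − 1.15×10⁻⁴| = 6.01×10⁻⁵ T.

B ≈ 60.1 μT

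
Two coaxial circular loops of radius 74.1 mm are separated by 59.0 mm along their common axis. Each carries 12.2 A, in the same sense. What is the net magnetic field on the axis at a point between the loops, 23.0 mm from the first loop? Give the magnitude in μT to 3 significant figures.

Each loop contributes B = μ₀IR²/[2(R²+z²)^(3/2)] on the axis, with z measured from that loop.
Loop 1 (z = 0.023 m): B₁ = 9.01×10⁻⁵ T. Loop 2 (z = 0.036 m): B₂ = 7.53×10⁻⁵ T.
The fields add: B = B₁ + B₂ = 1.65×10⁻⁴ T.

B ≈ 165 μT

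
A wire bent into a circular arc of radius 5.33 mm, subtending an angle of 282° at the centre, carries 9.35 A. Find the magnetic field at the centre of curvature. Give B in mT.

The Biot–Savart field of a circular arc at its centre is B = μ₀Iφ/(4πR), with φ = 4.922 rad.
B = (4π×10⁻⁷ × 9.35 × 4.922) / (4π × 0.00533) = 8.63×10⁻⁴ T.

B ≈ 0.863 mT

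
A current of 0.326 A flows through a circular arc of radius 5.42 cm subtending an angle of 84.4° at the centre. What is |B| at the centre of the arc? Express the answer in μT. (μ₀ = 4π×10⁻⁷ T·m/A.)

The Biot–Savart field of a circular arc at its centre is B = μ₀Iφ/(4πR), with φ = 1.473 rad.
B = (4π×10⁻⁷ × 0.326 × 1.473) / (4π × 0.0542) = 8.86×10⁻⁷ T.

B ≈ 0.886 μT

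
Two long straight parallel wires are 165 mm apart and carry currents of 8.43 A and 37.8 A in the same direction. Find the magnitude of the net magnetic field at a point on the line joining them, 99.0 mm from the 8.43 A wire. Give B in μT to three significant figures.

B ≈ 97.5 μT

Each long wire gives B = μ₀I/(2πd). Distances are d₁ = 0.099 m and d₂ = 0.066 m.
B₁ = 1.70×10⁻⁵ T, B₂ = 1.15×10⁻⁴ T.
Between parallel currents the two contributions point in opposite directions, so they subtract. B = |B₁ − B₂| = |1.70×10⁻⁵ − 1.15×10⁻⁴| = 9.75×10⁻⁵ T.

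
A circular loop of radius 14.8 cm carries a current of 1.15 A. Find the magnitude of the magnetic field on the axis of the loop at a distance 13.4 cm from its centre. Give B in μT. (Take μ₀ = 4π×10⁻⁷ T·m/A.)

On the axis of a circular loop, B = μ₀IR² / [2(R²+z²)^(3/2)].
R² + z² = (0.148)² + (0.134)² = 0.03986 m², and (R²+z²)^(3/2) = 7.96×10⁻³ m³.
B = (4π×10⁻⁷ × 1.15 × 0.0219) / (2 × 7.96×10⁻³) = 1.99×10⁻⁶ T.

B ≈ 1.99 μT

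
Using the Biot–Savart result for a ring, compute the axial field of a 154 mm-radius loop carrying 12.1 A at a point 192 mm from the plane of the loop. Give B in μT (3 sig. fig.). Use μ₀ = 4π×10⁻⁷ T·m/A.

B ≈ 12.1 μT

On the axis of a circular loop, B = μ₀IR² / [2(R²+z²)^(3/2)].
R² + z² = (0.154)² + (0.192)² = 0.06058 m², and (R²+z²)^(3/2) = 1.49×10⁻² m³.
B = (4π×10⁻⁷ × 12.1 × 0.02372) / (2 × 1.49×10⁻²) = 1.21×10⁻⁵ T.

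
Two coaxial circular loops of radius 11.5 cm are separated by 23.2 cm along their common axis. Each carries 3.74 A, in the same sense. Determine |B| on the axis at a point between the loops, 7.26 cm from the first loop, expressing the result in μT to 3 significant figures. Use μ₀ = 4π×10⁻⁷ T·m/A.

Each loop contributes B = μ₀IR²/[2(R²+z²)^(3/2)] on the axis, with z measured from that loop.
Loop 1 (z = 0.0726 m): B₁ = 1.24×10⁻⁵ T. Loop 2 (z = 0.1594 m): B₂ = 4.09×10⁻⁶ T.
The fields add: B = B₁ + B₂ = 1.64×10⁻⁵ T.

B ≈ 16.4 μT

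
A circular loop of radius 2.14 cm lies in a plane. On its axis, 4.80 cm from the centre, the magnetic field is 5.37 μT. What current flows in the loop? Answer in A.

On the axis of a loop, B = μ₀IR²/[2(R²+z²)^(3/2)], so I = 2B(R²+z²)^(3/2)/(μ₀R²).
R² + z² = 0.000458 + 0.002304 = 0.002762 m²; raised to 3/2 gives 1.45×10⁻⁴ m³.
I = 2 × 5.37×10⁻⁶ × 1.45×10⁻⁴ / (1.26×10⁻⁶ × 0.000458) = 2.71 A.

I ≈ 2.71 A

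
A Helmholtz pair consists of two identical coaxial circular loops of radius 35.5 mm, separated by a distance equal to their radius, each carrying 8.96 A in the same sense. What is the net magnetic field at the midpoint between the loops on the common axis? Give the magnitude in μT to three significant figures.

B ≈ 227 μT

Each loop contributes B = μ₀IR²/[2(R²+z²)^(3/2)] on the axis, with z measured from that loop.
Loop 1 (z = 0.01775 m): B₁ = 1.13×10⁻⁴ T. Loop 2 (z = 0.01775 m): B₂ = 1.13×10⁻⁴ T.
The fields add: B = B₁ + B₂ = 2.27×10⁻⁴ T.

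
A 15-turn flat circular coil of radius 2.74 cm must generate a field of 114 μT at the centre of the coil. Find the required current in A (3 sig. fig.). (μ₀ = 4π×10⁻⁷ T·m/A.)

For an N-turn coil, B = Nμ₀I/(2R) with R = 0.0274 m, so I = 2RB/(Nμ₀) = 2 × 0.0274 × 1.14×10⁻⁴ / (15 × 4π×10⁻⁷) = 0.331 A.

I ≈ 0.331 A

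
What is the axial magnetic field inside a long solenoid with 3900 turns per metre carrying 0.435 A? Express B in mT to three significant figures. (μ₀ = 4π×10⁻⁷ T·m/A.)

Inside a long solenoid, B = μ₀nI with n = 3900 turns/m.
B = 4π×10⁻⁷ × 3900 × 0.435 = 2.13×10⁻³ T.

B ≈ 2.13 mT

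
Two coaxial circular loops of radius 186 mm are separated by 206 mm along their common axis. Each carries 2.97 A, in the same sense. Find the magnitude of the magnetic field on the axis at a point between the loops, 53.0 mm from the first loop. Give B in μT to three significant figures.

B ≈ 13.5 μT

Each loop contributes B = μ₀IR²/[2(R²+z²)^(3/2)] on the axis, with z measured from that loop.
Loop 1 (z = 0.053 m): B₁ = 8.92×10⁻⁶ T. Loop 2 (z = 0.153 m): B₂ = 4.62×10⁻⁶ T.
The fields add: B = B₁ + B₂ = 1.35×10⁻⁵ T.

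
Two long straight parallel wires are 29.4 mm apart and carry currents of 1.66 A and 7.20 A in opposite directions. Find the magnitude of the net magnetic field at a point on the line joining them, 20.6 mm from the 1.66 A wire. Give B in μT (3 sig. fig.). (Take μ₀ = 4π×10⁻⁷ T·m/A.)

B ≈ 180 μT

Each long wire gives B = μ₀I/(2πd). Distances are d₁ = 0.0206 m and d₂ = 0.0088 m.
B₁ = 1.61×10⁻⁵ T, B₂ = 1.64×10⁻⁴ T.
Between antiparallel currents both contributions point the same way, so they add. B = B₁ + B₂ = 1.61×10⁻⁵ + 1.64×10⁻⁴ = 1.80×10⁻⁴ T.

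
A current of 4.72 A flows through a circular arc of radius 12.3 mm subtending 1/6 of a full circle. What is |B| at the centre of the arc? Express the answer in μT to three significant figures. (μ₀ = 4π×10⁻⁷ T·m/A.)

The Biot–Savart field of a circular arc at its centre is B = μ₀Iφ/(4πR), with φ = 1.047 rad.
B = (4π×10⁻⁷ × 4.72 × 1.047) / (4π × 0.0123) = 4.02×10⁻⁵ T.

B ≈ 40.2 μT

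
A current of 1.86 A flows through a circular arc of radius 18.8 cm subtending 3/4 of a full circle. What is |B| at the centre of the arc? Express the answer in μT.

B ≈ 4.66 μT

The Biot–Savart field of a circular arc at its centre is B = μ₀Iφ/(4πR), with φ = 4.712 rad.
B = (4π×10⁻⁷ × 1.86 × 4.712) / (4π × 0.188) = 4.66×10⁻⁶ T.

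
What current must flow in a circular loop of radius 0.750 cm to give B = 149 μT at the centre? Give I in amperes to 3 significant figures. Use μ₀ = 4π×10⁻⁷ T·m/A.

At the centre of a circular loop B = μ₀I/(2R), so I = 2RB/μ₀.
With R = 0.0075 m, I = 2 × 0.0075 × 1.49×10⁻⁴ / (4π×10⁻⁷) = 1.78 A.

I ≈ 1.78 A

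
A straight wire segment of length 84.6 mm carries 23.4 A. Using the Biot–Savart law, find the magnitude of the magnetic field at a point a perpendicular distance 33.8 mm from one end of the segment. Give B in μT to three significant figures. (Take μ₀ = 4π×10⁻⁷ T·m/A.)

For a finite straight segment, B = (μ₀I/4πd)(sinθ₁ + sinθ₂), where θ₁, θ₂ are the angles from the perpendicular to each end.
The perpendicular foot is at one end, so the two end-offsets along the wire are 0 and L = 0.0846 m.
sinθ₁ = 0/√(0²+0.0338²) = 0.0000; sinθ₂ = 0.0846/√(0.0846²+0.0338²) = 0.9286.
B = (4π×10⁻⁷ × 23.4) / (4π × 0.0338) × (0.0000 + 0.9286) = 6.43×10⁻⁵ T.

B ≈ 64.3 μT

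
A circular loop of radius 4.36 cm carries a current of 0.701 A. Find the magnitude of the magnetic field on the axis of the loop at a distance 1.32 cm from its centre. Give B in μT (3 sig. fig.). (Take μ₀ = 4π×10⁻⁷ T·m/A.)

On the axis of a circular loop, B = μ₀IR² / [2(R²+z²)^(3/2)].
R² + z² = (0.0436)² + (0.0132)² = 0.002075 m², and (R²+z²)^(3/2) = 9.45×10⁻⁵ m³.
B = (4π×10⁻⁷ × 0.701 × 0.001901) / (2 × 9.45×10⁻⁵) = 8.86×10⁻⁶ T.

B ≈ 8.86 μT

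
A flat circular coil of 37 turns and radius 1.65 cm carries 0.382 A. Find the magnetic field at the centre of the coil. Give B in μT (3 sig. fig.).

For an N-turn flat coil, B = Nμ₀I/(2R) with R = 0.0165 m.
B = 37 × 1.45×10⁻⁵ T = 5.38×10⁻⁴ T.

B ≈ 538 μT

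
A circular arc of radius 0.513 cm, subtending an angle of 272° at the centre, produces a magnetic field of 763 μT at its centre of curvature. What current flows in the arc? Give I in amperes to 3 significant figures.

For a circular arc, B = μ₀Iφ/(4πR) with φ in radians; here φ = 4.747 rad.
So I = 4πRB/(μ₀φ) = 4π × 0.00513 × 7.63×10⁻⁴ / (4π×10⁻⁷ × 4.747) = 8.25 A.

I ≈ 8.25 A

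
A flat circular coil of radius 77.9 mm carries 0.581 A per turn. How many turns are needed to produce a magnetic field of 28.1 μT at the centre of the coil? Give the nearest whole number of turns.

For an N-turn coil, B = Nμ₀I/(2R). A single turn gives B₁ = 4.69×10⁻⁶ T with R = 0.0779 m.
N = B/B₁ = 2.81×10⁻⁵ / 4.69×10⁻⁶ = 6.00.

N = 6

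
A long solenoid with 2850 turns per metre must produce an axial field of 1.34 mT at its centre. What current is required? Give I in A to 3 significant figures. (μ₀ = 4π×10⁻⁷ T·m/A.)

Inside a long solenoid B = μ₀nI with n = 2850 m⁻¹, so I = B/(μ₀n).
I = 1.34×10⁻³ / (4π×10⁻⁷ × 2850) = 0.374 A.

I ≈ 0.374 A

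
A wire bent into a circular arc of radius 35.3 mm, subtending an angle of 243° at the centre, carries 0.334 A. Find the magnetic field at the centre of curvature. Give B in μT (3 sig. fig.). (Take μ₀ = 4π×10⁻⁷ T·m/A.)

The Biot–Savart field of a circular arc at its centre is B = μ₀Iφ/(4πR), with φ = 4.241 rad.
B = (4π×10⁻⁷ × 0.334 × 4.241) / (4π × 0.0353) = 4.01×10⁻⁶ T.

B ≈ 4.01 μT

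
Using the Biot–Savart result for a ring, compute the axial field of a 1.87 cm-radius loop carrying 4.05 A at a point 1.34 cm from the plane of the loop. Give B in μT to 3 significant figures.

On the axis of a circular loop, B = μ₀IR² / [2(R²+z²)^(3/2)].
R² + z² = (0.0187)² + (0.0134)² = 0.0005293 m², and (R²+z²)^(3/2) = 1.22×10⁻⁵ m³.
B = (4π×10⁻⁷ × 4.05 × 0.0003497) / (2 × 1.22×10⁻⁵) = 7.31×10⁻⁵ T.

B ≈ 73.1 μT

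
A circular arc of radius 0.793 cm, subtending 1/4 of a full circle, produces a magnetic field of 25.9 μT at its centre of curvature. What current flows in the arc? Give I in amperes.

For a circular arc, B = μ₀Iφ/(4πR) with φ in radians; here φ = 1.571 rad.
So I = 4πRB/(μ₀φ) = 4π × 0.00793 × 2.59×10⁻⁵ / (4π×10⁻⁷ × 1.571) = 1.31 A.

I ≈ 1.31 A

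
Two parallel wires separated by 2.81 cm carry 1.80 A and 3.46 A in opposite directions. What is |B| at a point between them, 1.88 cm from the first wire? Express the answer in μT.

Each long wire gives B = μ₀I/(2πd). Distances are d₁ = 0.0188 m and d₂ = 0.0093 m.
B₁ = 1.91×10⁻⁵ T, B₂ = 7.44×10⁻⁵ T.
Between antiparallel currents both contributions point the same way, so they add. B = B₁ + B₂ = 1.91×10⁻⁵ + 7.44×10⁻⁵ = 9.36×10⁻⁵ T.

B ≈ 93.6 μT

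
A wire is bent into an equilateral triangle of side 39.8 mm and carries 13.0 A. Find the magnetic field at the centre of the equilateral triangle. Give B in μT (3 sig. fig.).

Each side is a finite straight segment at perpendicular distance d = a/(2 tan(π/3)) = 0.01149 m from the centre, with end-angles ±π/3.
One side contributes B₁ = (μ₀I/4πd)·2 sin(π/3) = 1.96×10⁻⁴ T.
All 3 sides add in the same direction: B = 3 × 1.96×10⁻⁴ = 5.88×10⁻⁴ T.

B ≈ 588 μT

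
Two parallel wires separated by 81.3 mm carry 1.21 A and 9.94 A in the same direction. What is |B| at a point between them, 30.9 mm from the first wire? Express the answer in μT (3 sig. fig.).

B ≈ 31.6 μT

Each long wire gives B = μ₀I/(2πd). Distances are d₁ = 0.0309 m and d₂ = 0.0504 m.
B₁ = 7.83×10⁻⁶ T, B₂ = 3.94×10⁻⁵ T.
Between parallel currents the two contributions point in opposite directions, so they subtract. B = |B₁ − B₂| = |7.83×10⁻⁶ − 3.94×10⁻⁵| = 3.16×10⁻⁵ T.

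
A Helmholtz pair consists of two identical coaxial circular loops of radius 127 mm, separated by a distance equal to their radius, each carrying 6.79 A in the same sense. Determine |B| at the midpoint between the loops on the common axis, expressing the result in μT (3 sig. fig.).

B ≈ 48.1 μT

Each loop contributes B = μ₀IR²/[2(R²+z²)^(3/2)] on the axis, with z measured from that loop.
Loop 1 (z = 0.0635 m): B₁ = 2.40×10⁻⁵ T. Loop 2 (z = 0.0635 m): B₂ = 2.40×10⁻⁵ T.
The fields add: B = B₁ + B₂ = 4.81×10⁻⁵ T.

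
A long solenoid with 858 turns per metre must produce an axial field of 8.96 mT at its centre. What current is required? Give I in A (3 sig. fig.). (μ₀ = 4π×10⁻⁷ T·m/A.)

I ≈ 8.31 A

Inside a long solenoid B = μ₀nI with n = 858 m⁻¹, so I = B/(μ₀n).
I = 8.96×10⁻³ / (4π×10⁻⁷ × 858) = 8.31 A.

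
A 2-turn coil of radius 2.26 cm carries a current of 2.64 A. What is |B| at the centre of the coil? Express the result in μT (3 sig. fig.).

B ≈ 147 μT

For an N-turn flat coil, B = Nμ₀I/(2R) with R = 0.0226 m.
B = 2 × 7.34×10⁻⁵ T = 1.47×10⁻⁴ T.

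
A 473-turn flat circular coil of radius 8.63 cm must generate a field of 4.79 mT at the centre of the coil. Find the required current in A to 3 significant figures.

I ≈ 1.39 A

For an N-turn coil, B = Nμ₀I/(2R) with R = 0.0863 m, so I = 2RB/(Nμ₀) = 2 × 0.0863 × 4.79×10⁻³ / (473 × 4π×10⁻⁷) = 1.39 A.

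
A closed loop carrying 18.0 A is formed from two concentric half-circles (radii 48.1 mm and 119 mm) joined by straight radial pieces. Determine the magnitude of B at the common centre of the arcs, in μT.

The radial connectors point toward the centre, so dl × r̂ = 0 and they contribute nothing.
Each semicircle gives μ₀I/(4R): inner arc 1.18×10⁻⁴ T, outer arc 4.75×10⁻⁵ T.
The two arcs carry current in opposite angular senses, so their fields oppose: B = |1.18×10⁻⁴ − 4.75×10⁻⁵| = 7.00×10⁻⁵ T.

B ≈ 70.0 μT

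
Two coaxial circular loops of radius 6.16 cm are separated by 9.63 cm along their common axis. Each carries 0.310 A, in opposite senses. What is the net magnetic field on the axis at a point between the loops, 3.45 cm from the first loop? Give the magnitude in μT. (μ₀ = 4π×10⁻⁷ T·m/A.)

B ≈ 0.988 μT

Each loop contributes B = μ₀IR²/[2(R²+z²)^(3/2)] on the axis, with z measured from that loop.
Loop 1 (z = 0.0345 m): B₁ = 2.10×10⁻⁶ T. Loop 2 (z = 0.0618 m): B₂ = 1.11×10⁻⁶ T.
The fields oppose: B = |B₁ − B₂| = 9.88×10⁻⁷ T.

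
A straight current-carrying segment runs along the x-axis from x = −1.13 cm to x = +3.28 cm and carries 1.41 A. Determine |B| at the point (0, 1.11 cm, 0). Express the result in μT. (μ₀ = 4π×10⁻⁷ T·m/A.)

For a finite straight segment, B = (μ₀I/4πd)(sinθ₁ + sinθ₂), where θ₁, θ₂ are the angles from the perpendicular to each end.
The perpendicular distance is d = 0.0111 m; the end-offsets along the wire are a = 0.0113 m and b = 0.0328 m.
sinθ₁ = 0.0113/√(0.0113²+0.0111²) = 0.7134; sinθ₂ = 0.0328/√(0.0328²+0.0111²) = 0.9472.
B = (4π×10⁻⁷ × 1.41) / (4π × 0.0111) × (0.7134 + 0.9472) = 2.11×10⁻⁵ T.

B ≈ 21.1 μT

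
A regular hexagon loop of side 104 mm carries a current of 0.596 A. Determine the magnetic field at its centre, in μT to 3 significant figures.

Each side is a finite straight segment at perpendicular distance d = a/(2 tan(π/6)) = 0.09007 m from the centre, with end-angles ±π/6.
One side contributes B₁ = (μ₀I/4πd)·2 sin(π/6) = 6.62×10⁻⁷ T.
All 6 sides add in the same direction: B = 6 × 6.62×10⁻⁷ = 3.97×10⁻⁶ T.

B ≈ 3.97 μT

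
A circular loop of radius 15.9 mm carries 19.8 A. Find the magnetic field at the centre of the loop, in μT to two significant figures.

B ≈ 780 μT

At the centre of a circular loop the Biot–Savart law gives B = μ₀I/(2R).
B = (4π×10⁻⁷ × 19.8) / (2 × 0.0159) = 7.82×10⁻⁴ T.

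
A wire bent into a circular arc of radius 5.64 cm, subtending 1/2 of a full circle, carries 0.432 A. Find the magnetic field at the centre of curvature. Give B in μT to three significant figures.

The Biot–Savart field of a circular arc at its centre is B = μ₀Iφ/(4πR), with φ = 3.142 rad.
B = (4π×10⁻⁷ × 0.432 × 3.142) / (4π × 0.0564) = 2.41×10⁻⁶ T.

B ≈ 2.41 μT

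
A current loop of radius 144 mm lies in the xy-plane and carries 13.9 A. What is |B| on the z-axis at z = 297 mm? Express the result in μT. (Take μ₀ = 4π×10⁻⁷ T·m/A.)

B ≈ 5.04 μT

On the axis of a circular loop, B = μ₀IR² / [2(R²+z²)^(3/2)].
R² + z² = (0.144)² + (0.297)² = 0.1089 m², and (R²+z²)^(3/2) = 3.60×10⁻² m³.
B = (4π×10⁻⁷ × 13.9 × 0.02074) / (2 × 3.60×10⁻²) = 5.04×10⁻⁶ T.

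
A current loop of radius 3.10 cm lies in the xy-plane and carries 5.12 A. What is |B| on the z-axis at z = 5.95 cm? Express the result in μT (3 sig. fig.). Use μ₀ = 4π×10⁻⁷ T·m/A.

On the axis of a circular loop, B = μ₀IR² / [2(R²+z²)^(3/2)].
R² + z² = (0.031)² + (0.0595)² = 0.004501 m², and (R²+z²)^(3/2) = 3.02×10⁻⁴ m³.
B = (4π×10⁻⁷ × 5.12 × 0.000961) / (2 × 3.02×10⁻⁴) = 1.02×10⁻⁵ T.

B ≈ 10.2 μT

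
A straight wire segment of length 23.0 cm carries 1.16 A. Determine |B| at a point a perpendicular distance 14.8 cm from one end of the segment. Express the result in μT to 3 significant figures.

For a finite straight segment, B = (μ₀I/4πd)(sinθ₁ + sinθ₂), where θ₁, θ₂ are the angles from the perpendicular to each end.
The perpendicular foot is at one end, so the two end-offsets along the wire are 0 and L = 0.23 m.
sinθ₁ = 0/√(0²+0.148²) = 0.0000; sinθ₂ = 0.23/√(0.23²+0.148²) = 0.8409.
B = (4π×10⁻⁷ × 1.16) / (4π × 0.148) × (0.0000 + 0.8409) = 6.59×10⁻⁷ T.

B ≈ 0.659 μT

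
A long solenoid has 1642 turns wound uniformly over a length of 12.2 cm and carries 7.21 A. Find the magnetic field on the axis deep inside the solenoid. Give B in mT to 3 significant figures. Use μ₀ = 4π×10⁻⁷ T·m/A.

B ≈ 122 mT

Inside a long solenoid, B = μ₀nI with n = 1.346×10⁴ turns/m.
B = 4π×10⁻⁷ × 1.346×10⁴ × 7.21 = 0.122 T.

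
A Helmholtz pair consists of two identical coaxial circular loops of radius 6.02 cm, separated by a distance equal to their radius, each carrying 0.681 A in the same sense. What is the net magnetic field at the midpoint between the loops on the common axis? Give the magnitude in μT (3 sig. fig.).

Each loop contributes B = μ₀IR²/[2(R²+z²)^(3/2)] on the axis, with z measured from that loop.
Loop 1 (z = 0.0301 m): B₁ = 5.09×10⁻⁶ T. Loop 2 (z = 0.0301 m): B₂ = 5.09×10⁻⁶ T.
The fields add: B = B₁ + B₂ = 1.02×10⁻⁵ T.

B ≈ 10.2 μT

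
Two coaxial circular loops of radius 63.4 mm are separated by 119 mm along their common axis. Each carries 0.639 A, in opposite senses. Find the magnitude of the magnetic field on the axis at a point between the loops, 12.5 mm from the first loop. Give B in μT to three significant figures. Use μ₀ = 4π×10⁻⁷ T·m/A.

Each loop contributes B = μ₀IR²/[2(R²+z²)^(3/2)] on the axis, with z measured from that loop.
Loop 1 (z = 0.0125 m): B₁ = 5.98×10⁻⁶ T. Loop 2 (z = 0.1065 m): B₂ = 8.48×10⁻⁷ T.
The fields oppose: B = |B₁ − B₂| = 5.13×10⁻⁶ T.

B ≈ 5.13 μT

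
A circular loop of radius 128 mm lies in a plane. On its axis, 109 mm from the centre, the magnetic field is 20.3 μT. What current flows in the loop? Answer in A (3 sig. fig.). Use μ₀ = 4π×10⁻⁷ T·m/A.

On the axis of a loop, B = μ₀IR²/[2(R²+z²)^(3/2)], so I = 2B(R²+z²)^(3/2)/(μ₀R²).
R² + z² = 0.01638 + 0.01188 = 0.02826 m²; raised to 3/2 gives 4.75×10⁻³ m³.
I = 2 × 2.03×10⁻⁵ × 4.75×10⁻³ / (1.26×10⁻⁶ × 0.01638) = 9.37 A.

I ≈ 9.37 A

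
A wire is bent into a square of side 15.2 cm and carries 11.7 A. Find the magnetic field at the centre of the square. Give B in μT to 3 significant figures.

Each side is a finite straight segment at perpendicular distance d = a/(2 tan(π/4)) = 0.076 m from the centre, with end-angles ±π/4.
One side contributes B₁ = (μ₀I/4πd)·2 sin(π/4) = 2.18×10⁻⁵ T.
All 4 sides add in the same direction: B = 4 × 2.18×10⁻⁵ = 8.71×10⁻⁵ T.

B ≈ 87.1 μT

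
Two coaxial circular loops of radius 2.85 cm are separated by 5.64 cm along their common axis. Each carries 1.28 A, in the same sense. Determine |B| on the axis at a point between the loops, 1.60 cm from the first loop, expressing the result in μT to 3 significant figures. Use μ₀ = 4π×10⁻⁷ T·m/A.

Each loop contributes B = μ₀IR²/[2(R²+z²)^(3/2)] on the axis, with z measured from that loop.
Loop 1 (z = 0.016 m): B₁ = 1.87×10⁻⁵ T. Loop 2 (z = 0.0404 m): B₂ = 5.41×10⁻⁶ T.
The fields add: B = B₁ + B₂ = 2.41×10⁻⁵ T.

B ≈ 24.1 μT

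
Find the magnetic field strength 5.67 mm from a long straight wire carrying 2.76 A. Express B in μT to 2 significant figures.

For an infinitely long straight wire, B = μ₀I/(2πd).
B = (4π×10⁻⁷ × 2.76) / (2π × 0.00567) = 9.74×10⁻⁵ T.

B ≈ 97 μT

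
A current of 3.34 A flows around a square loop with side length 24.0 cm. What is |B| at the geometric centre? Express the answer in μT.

B ≈ 15.7 μT

Each side is a finite straight segment at perpendicular distance d = a/(2 tan(π/4)) = 0.12 m from the centre, with end-angles ±π/4.
One side contributes B₁ = (μ₀I/4πd)·2 sin(π/4) = 3.94×10⁻⁶ T.
All 4 sides add in the same direction: B = 4 × 3.94×10⁻⁶ = 1.57×10⁻⁵ T.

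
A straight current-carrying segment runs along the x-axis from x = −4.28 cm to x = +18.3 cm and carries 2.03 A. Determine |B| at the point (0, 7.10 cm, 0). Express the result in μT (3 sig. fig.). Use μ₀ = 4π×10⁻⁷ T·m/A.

For a finite straight segment, B = (μ₀I/4πd)(sinθ₁ + sinθ₂), where θ₁, θ₂ are the angles from the perpendicular to each end.
The perpendicular distance is d = 0.071 m; the end-offsets along the wire are a = 0.0428 m and b = 0.183 m.
sinθ₁ = 0.0428/√(0.0428²+0.071²) = 0.5163; sinθ₂ = 0.183/√(0.183²+0.071²) = 0.9323.
B = (4π×10⁻⁷ × 2.03) / (4π × 0.071) × (0.5163 + 0.9323) = 4.14×10⁻⁶ T.

B ≈ 4.14 μT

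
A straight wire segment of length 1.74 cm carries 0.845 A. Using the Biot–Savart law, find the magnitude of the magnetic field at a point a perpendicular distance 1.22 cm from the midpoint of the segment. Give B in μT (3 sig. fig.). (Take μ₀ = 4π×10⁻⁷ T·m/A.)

B ≈ 8.04 μT

For a finite straight segment, B = (μ₀I/4πd)(sinθ₁ + sinθ₂), where θ₁, θ₂ are the angles from the perpendicular to each end.
The perpendicular from the point meets the wire at its midpoint, so each end is L/2 = 0.0087 m away along the wire.
sinθ₁ = 0.0087/√(0.0087²+0.0122²) = 0.5806; sinθ₂ = 0.0087/√(0.0087²+0.0122²) = 0.5806.
B = (4π×10⁻⁷ × 0.845) / (4π × 0.0122) × (0.5806 + 0.5806) = 8.04×10⁻⁶ T.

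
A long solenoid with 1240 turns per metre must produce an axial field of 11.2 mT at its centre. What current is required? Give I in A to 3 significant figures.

Inside a long solenoid B = μ₀nI with n = 1240 m⁻¹, so I = B/(μ₀n).
I = 1.12×10⁻² / (4π×10⁻⁷ × 1240) = 7.19 A.

I ≈ 7.19 A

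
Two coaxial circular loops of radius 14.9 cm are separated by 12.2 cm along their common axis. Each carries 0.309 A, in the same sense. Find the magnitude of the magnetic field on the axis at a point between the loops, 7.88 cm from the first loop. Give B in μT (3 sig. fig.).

Each loop contributes B = μ₀IR²/[2(R²+z²)^(3/2)] on the axis, with z measured from that loop.
Loop 1 (z = 0.0788 m): B₁ = 9.00×10⁻⁷ T. Loop 2 (z = 0.0432 m): B₂ = 1.15×10⁻⁶ T.
The fields add: B = B₁ + B₂ = 2.05×10⁻⁶ T.

B ≈ 2.05 μT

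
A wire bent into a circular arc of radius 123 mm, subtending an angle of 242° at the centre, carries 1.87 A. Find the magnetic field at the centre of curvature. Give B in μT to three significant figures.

The Biot–Savart field of a circular arc at its centre is B = μ₀Iφ/(4πR), with φ = 4.224 rad.
B = (4π×10⁻⁷ × 1.87 × 4.224) / (4π × 0.123) = 6.42×10⁻⁶ T.

B ≈ 6.42 μT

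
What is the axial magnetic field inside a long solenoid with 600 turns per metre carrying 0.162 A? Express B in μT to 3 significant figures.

Inside a long solenoid, B = μ₀nI with n = 600 turns/m.
B = 4π×10⁻⁷ × 600 × 0.162 = 1.22×10⁻⁴ T.

B ≈ 122 μT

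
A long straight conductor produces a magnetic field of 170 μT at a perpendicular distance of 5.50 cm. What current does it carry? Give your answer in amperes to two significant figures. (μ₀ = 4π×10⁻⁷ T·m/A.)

For a long straight wire B = μ₀I/(2πd), so I = 2πdB/μ₀.
I = 2π × 0.055 × 1.70×10⁻⁴ / (4π×10⁻⁷) = 46.7 A.

I ≈ 47 A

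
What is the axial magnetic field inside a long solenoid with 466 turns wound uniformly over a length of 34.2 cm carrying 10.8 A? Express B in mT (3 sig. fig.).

Inside a long solenoid, B = μ₀nI with n = 1363 turns/m.
B = 4π×10⁻⁷ × 1363 × 10.8 = 1.85×10⁻² T.

B ≈ 18.5 mT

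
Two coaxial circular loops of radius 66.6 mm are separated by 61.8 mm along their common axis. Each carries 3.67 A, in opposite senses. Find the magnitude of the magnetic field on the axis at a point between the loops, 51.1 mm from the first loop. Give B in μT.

Each loop contributes B = μ₀IR²/[2(R²+z²)^(3/2)] on the axis, with z measured from that loop.
Loop 1 (z = 0.0511 m): B₁ = 1.73×10⁻⁵ T. Loop 2 (z = 0.0107 m): B₂ = 3.33×10⁻⁵ T.
The fields oppose: B = |B₁ − B₂| = 1.60×10⁻⁵ T.

B ≈ 16.0 μT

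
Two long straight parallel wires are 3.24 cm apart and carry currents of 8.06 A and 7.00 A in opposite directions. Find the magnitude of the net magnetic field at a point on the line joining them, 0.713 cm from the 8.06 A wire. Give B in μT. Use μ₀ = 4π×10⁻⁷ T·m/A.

B ≈ 281 μT

Each long wire gives B = μ₀I/(2πd). Distances are d₁ = 0.00713 m and d₂ = 0.02527 m.
B₁ = 2.26×10⁻⁴ T, B₂ = 5.54×10⁻⁵ T.
Between antiparallel currents both contributions point the same way, so they add. B = B₁ + B₂ = 2.26×10⁻⁴ + 5.54×10⁻⁵ = 2.81×10⁻⁴ T.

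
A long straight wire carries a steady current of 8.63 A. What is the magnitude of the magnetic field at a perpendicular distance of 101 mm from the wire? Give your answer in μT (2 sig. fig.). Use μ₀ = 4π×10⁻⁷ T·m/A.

For an infinitely long straight wire, B = μ₀I/(2πd).
B = (4π×10⁻⁷ × 8.63) / (2π × 0.101) = 1.71×10⁻⁵ T.

B ≈ 17 μT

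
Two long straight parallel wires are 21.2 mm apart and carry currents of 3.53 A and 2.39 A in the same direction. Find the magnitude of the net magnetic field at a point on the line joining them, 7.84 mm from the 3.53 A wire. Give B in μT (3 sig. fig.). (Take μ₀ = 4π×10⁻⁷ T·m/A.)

Each long wire gives B = μ₀I/(2πd). Distances are d₁ = 0.00784 m and d₂ = 0.01336 m.
B₁ = 9.01×10⁻⁵ T, B₂ = 3.58×10⁻⁵ T.
Between parallel currents the two contributions point in opposite directions, so they subtract. B = |B₁ − B₂| = |9.01×10⁻⁵ − 3.58×10⁻⁵| = 5.43×10⁻⁵ T.

B ≈ 54.3 μT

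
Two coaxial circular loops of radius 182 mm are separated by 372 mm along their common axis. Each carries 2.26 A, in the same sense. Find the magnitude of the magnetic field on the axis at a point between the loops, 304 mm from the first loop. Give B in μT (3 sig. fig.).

Each loop contributes B = μ₀IR²/[2(R²+z²)^(3/2)] on the axis, with z measured from that loop.
Loop 1 (z = 0.304 m): B₁ = 1.06×10⁻⁶ T. Loop 2 (z = 0.068 m): B₂ = 6.41×10⁻⁶ T.
The fields add: B = B₁ + B₂ = 7.47×10⁻⁶ T.

B ≈ 7.47 μT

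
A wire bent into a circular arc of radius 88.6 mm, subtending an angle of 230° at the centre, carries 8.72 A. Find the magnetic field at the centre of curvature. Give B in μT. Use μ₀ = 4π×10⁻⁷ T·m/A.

The Biot–Savart field of a circular arc at its centre is B = μ₀Iφ/(4πR), with φ = 4.014 rad.
B = (4π×10⁻⁷ × 8.72 × 4.014) / (4π × 0.0886) = 3.95×10⁻⁵ T.

B ≈ 39.5 μT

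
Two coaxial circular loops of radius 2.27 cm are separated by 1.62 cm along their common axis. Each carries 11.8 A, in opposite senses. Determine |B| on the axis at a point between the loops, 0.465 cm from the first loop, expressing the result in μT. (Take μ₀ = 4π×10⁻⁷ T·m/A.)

Each loop contributes B = μ₀IR²/[2(R²+z²)^(3/2)] on the axis, with z measured from that loop.
Loop 1 (z = 0.00465 m): B₁ = 3.07×10⁻⁴ T. Loop 2 (z = 0.01155 m): B₂ = 2.31×10⁻⁴ T.
The fields oppose: B = |B₁ − B₂| = 7.58×10⁻⁵ T.

B ≈ 75.8 μT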